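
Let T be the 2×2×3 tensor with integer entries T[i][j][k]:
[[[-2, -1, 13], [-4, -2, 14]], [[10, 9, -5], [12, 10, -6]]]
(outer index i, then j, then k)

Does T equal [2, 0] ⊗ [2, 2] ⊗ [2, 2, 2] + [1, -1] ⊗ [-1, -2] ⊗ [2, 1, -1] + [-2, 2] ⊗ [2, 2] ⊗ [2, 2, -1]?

Yes

Reconstruct entrywise from the claimed factors. For example, T[1,1,0] = 12 and Σₗ aₗ[1]bₗ[1]cₗ[0] = (0)·(2)·(2) + (-1)·(-2)·(2) + (2)·(2)·(2) = 12; checking all 12 entries, every one matches. The claim holds.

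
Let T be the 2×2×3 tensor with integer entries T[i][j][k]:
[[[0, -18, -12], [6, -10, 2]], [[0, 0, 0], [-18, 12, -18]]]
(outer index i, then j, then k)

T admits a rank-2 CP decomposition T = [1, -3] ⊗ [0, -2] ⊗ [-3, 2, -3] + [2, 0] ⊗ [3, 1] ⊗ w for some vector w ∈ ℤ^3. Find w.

w = [0, -3, -2]

Subtract the known terms from T to get the rank-1 residual R = [2, 0] ⊗ [3, 1] ⊗ w, so R[i,j,k] = a[i]·b[j]·w[k]. Pick indices with nonzero a[0]·b[0] = (2)·(3) = 6. Only the fibre through (0,0,·) is needed: R[0,0,:] = T[0,0,:] − Σₗ aₗ[0]bₗ[0]cₗ = [0, -18, -12] − (1)·(0)·[-3, 2, -3] = [0, -18, -12]. Then w[k] = R[0,0,k] / 6 for each k, giving w = [0, -18, -12] / 6 = [0, -3, -2].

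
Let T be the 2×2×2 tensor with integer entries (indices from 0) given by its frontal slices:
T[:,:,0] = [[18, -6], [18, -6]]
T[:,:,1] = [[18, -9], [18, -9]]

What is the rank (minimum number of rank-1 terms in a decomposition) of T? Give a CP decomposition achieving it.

rank(T) = 2

Lower bound: the mode-2 unfolding of T (rows indexed by j, columns by (i,k) = (0,0), (0,1), (1,0), (1,1)) is [[18, 18, 18, 18], [-6, -9, -6, -9]].
There the 2×2 minor on rows j ∈ {0, 1}, columns (i,k) ∈ {(0,0), (0,1)} is det [[18, 18], [-6, -9]] = -54 ≠ 0, so this unfolding has rank ≥ 2; CP rank is at least every unfolding rank, so rank(T) ≥ 2. (Unfolding ranks only ever bound the CP rank from below — rank(T) can be strictly larger than all of them — so the matching upper bound has to come from an explicit 2-term decomposition.)
Upper bound — finding two terms. Every mode-1 slice of T is a multiple of one matrix: T[i,:,:] = a[i]·M with a = [1, 1] and M = [[18, 18], [-6, -9]] (rows indexed by j, columns by k). So it suffices to write M as a sum of two rank-1 matrices.
Splitting M by its rows (j = 0, 1), M = [1, 0][18, 18]ᵀ + [0, 1][-6, -9]ᵀ.
Hence T = [1, 1] ⊗ [1, 0] ⊗ [18, 18] + [1, 1] ⊗ [0, 1] ⊗ [-6, -9], so rank(T) ≤ 2.
These bounds meet, so rank(T) = 2.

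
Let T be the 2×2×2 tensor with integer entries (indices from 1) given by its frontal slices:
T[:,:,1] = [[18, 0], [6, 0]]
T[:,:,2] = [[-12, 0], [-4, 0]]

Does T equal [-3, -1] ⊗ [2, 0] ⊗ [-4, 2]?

No

Reconstruct entry (1,1,1) from the claimed factors: Σₗ aₗ[1]bₗ[1]cₗ[1] = (-3)·(2)·(-4) = 24, but T[1,1,1] = 18. The claim is false.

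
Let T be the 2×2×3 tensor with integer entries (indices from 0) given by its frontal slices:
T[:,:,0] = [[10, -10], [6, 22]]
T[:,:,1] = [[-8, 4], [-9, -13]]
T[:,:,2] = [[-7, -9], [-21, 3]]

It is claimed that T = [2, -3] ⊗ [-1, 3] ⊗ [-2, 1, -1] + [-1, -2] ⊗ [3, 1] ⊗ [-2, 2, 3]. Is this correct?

Yes

Reconstruct entrywise from the claimed factors. For example, T[0,0,2] = -7 and Σₗ aₗ[0]bₗ[0]cₗ[2] = (2)·(-1)·(-1) + (-1)·(3)·(3) = -7; checking all 12 entries, every one matches. The claim holds.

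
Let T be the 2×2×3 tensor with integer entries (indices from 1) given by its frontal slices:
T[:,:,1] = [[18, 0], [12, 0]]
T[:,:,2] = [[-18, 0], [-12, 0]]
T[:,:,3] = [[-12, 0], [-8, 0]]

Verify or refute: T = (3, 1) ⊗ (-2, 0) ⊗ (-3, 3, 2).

No

Reconstruct entry (2,1,1) from the claimed factors: Σₗ aₗ[2]bₗ[1]cₗ[1] = (1)·(-2)·(-3) = 6, but T[2,1,1] = 12. The claim is false.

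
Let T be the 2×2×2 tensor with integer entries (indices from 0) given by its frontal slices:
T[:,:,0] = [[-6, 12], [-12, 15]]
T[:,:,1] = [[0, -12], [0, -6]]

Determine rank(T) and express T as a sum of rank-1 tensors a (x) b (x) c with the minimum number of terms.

Lower bound: the mode-2 unfolding of T (rows indexed by j, columns by (i,k) = (0,0), (0,1), (1,0), (1,1)) is [[-6, 0, -12, 0], [12, -12, 15, -6]].
There the 2×2 minor on rows j ∈ {0, 1}, columns (i,k) ∈ {(0,0), (0,1)} is det [[-6, 0], [12, -12]] = 72 ≠ 0, so this unfolding has rank ≥ 2; CP rank is at least every unfolding rank, so rank(T) ≥ 2. (This is only a lower bound: in general the CP rank may exceed every unfolding rank, so we still need to exhibit 2 rank-1 terms summing to T.)
Upper bound — finding two terms. Write S_k = T[:,:,k] for the frontal slices: S₀ = [[-6, 12], [-12, 15]], S₁ = [[0, -12], [0, -6]].
If T = a₁ (x) b₁ (x) c₁ + a₂ (x) b₂ (x) c₂ then each S_k = c₁[k]·a₁b₁ᵀ + c₂[k]·a₂b₂ᵀ. S₀ and S₁ are linearly independent, so a₁b₁ᵀ and a₂b₂ᵀ must span the same plane of matrices: they are the rank-1 matrices of the form x·S₀ + y·S₁.
det(x·S₀ + y·S₁) is 54·x² − 108·xy = 54·(x − 2·y)(x), vanishing at (x:y) = (2:1) and (0:1).
M₁ = 2·S₀ + S₁ = [[-12, 12], [-24, 24]] = (-12)·[1, 2][1, -1]ᵀ and M₂ = S₁ = [[0, -12], [0, -6]] = (-6)·[2, 1][0, 1]ᵀ, so take a₁ = [1, 2], b₁ = [1, -1], a₂ = [2, 1], b₂ = [0, 1].
Each slice is an integer combination of E₁ = a₁b₁ᵀ and E₂ = a₂b₂ᵀ: S₀ = −6·E₁ + 3·E₂, S₁ = −6·E₂; reading off coefficients, c₁ = [-6, 0] and c₂ = [3, -6].
Hence T = [1, 2] (x) [1, -1] (x) [-6, 0] + [2, 1] (x) [0, 1] (x) [3, -6], so rank(T) ≤ 2.
These bounds meet, so rank(T) = 2.

rank(T) = 2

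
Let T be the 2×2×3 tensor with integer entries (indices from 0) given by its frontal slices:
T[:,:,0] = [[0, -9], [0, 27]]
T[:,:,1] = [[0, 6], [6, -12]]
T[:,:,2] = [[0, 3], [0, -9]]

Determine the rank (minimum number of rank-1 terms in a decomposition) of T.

2

Lower bound: in the mode-1 unfolding of T (rows indexed by i, columns by (j,k)) the 2×2 minor on rows i ∈ {0, 1}, columns (j,k) ∈ {(0,1), (1,0)} is det [[0, -9], [6, 27]] = 54 ≠ 0, so that unfolding has rank ≥ 2 and hence rank(T) ≥ 2 (CP rank is at least every unfolding rank, though it can be larger).
Upper bound: with S_k = T[:,:,k], the two rank-1 terms a₁b₁ᵀ, a₂b₂ᵀ are the rank-1 members of the pencil x·S₀ + y·S₁.
det(x·S₀ + y·S₁) is 54·xy − 36·y² = 18·(3·x − 2·y)(y), vanishing at (x:y) = (2:3) and (1:0).
M₁ = 2·S₀ + 3·S₁ = [[0, 0], [18, 18]] = 18·[0, 1][1, 1]ᵀ and M₂ = S₀ = [[0, -9], [0, 27]] = (-9)·[1, -3][0, 1]ᵀ, so take a₁ = [0, 1], b₁ = [1, 1], a₂ = [1, -3], b₂ = [0, 1].
Each slice is an integer combination of E₁ = a₁b₁ᵀ and E₂ = a₂b₂ᵀ: S₀ = −9·E₂, S₁ = 6·E₁ + 6·E₂, S₂ = 3·E₂; reading off coefficients, c₁ = [0, 6, 0] and c₂ = [-9, 6, 3].
Hence T = [0, 1] ⊗ [1, 1] ⊗ [0, 6, 0] + [1, -3] ⊗ [0, 1] ⊗ [-9, 6, 3], so rank(T) ≤ 2.
These bounds meet, so rank(T) = 2.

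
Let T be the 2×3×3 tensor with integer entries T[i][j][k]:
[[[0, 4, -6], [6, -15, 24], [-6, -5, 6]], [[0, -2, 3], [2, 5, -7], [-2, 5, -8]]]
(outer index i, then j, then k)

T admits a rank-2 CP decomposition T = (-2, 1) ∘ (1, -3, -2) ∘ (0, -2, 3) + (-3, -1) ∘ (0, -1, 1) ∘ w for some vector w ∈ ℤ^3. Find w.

w = (2, -1, 2)

Subtract the known terms from T to get the rank-1 residual R = (-3, -1) ∘ (0, -1, 1) ∘ w, so R[i,j,k] = a[i]·b[j]·w[k]. Pick indices with nonzero a[0]·b[1] = (-3)·(-1) = 3. Only the fibre through (0,1,·) is needed: R[0,1,:] = T[0,1,:] − Σₗ aₗ[0]bₗ[1]cₗ = [6, -15, 24] − (-2)·(-3)·(0, -2, 3) = [6, -3, 6]. Then w[k] = R[0,1,k] / 3 for each k, giving w = [6, -3, 6] / 3 = (2, -1, 2).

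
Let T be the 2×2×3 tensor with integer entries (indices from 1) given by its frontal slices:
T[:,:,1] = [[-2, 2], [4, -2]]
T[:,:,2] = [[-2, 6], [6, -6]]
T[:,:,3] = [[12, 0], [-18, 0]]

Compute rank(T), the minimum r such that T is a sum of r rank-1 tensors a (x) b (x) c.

2

Lower bound: the mode-2 unfolding of T (rows indexed by j, columns by (i,k) = (1,1), (1,2), (1,3), (2,1), (2,2), (2,3)) is [[-2, -2, 12, 4, 6, -18], [2, 6, 0, -2, -6, 0]].
There the 2×2 minor on rows j ∈ {1, 2}, columns (i,k) ∈ {(1,1), (1,2)} is det [[-2, -2], [2, 6]] = -8 ≠ 0, so this unfolding has rank ≥ 2; CP rank is at least every unfolding rank, so rank(T) ≥ 2. (Flattening ranks never certify an upper bound on CP rank; for that we must actually write T with 2 rank-1 terms.)
Upper bound — finding two terms. Write S_k = T[:,:,k] for the frontal slices: S₁ = [[-2, 2], [4, -2]], S₂ = [[-2, 6], [6, -6]], S₃ = [[12, 0], [-18, 0]].
If T = a₁ (x) b₁ (x) c₁ + a₂ (x) b₂ (x) c₂ then each S_k = c₁[k]·a₁b₁ᵀ + c₂[k]·a₂b₂ᵀ. S₁ and S₂ are linearly independent, so a₁b₁ᵀ and a₂b₂ᵀ must span the same plane of matrices: they are the rank-1 matrices of the form x·S₁ + y·S₂.
det(x·S₁ + y·S₂) is −4·x² − 20·xy − 24·y² = (-4)·(x + 3·y)(x + 2·y), vanishing at (x:y) = (3:-1) and (2:-1).
M₁ = 3·S₁ − S₂ = [[-4, 0], [6, 0]] = (-2)·[2, -3][1, 0]ᵀ and M₂ = 2·S₁ − S₂ = [[-2, -2], [2, 2]] = (-2)·[1, -1][1, 1]ᵀ, so take a₁ = [2, -3], b₁ = [1, 0], a₂ = [1, -1], b₂ = [1, 1].
Each slice is an integer combination of E₁ = a₁b₁ᵀ and E₂ = a₂b₂ᵀ: S₁ = −2·E₁ + 2·E₂, S₂ = −4·E₁ + 6·E₂, S₃ = 6·E₁; reading off coefficients, c₁ = [-2, -4, 6] and c₂ = [2, 6, 0].
Hence T = [2, -3] (x) [1, 0] (x) [-2, -4, 6] + [1, -1] (x) [1, 1] (x) [2, 6, 0], so rank(T) ≤ 2.
These bounds meet, so rank(T) = 2.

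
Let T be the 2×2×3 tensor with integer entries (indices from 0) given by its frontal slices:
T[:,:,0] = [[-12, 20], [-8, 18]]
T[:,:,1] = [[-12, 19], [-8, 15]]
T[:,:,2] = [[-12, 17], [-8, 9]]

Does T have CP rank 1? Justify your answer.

The mode-3 unfolding of T (rows indexed by k, columns by (i,j) = (0,0), (0,1), (1,0), (1,1)) is [[-12, 20, -8, 18], [-12, 19, -8, 15], [-12, 17, -8, 9]].
There the 2×2 minor on rows k ∈ {0, 1}, columns (i,j) ∈ {(0,0), (0,1)} is det [[-12, 20], [-12, 19]] = 12 ≠ 0, so this unfolding has rank ≥ 2; CP rank is at least every unfolding rank, so rank(T) ≥ 2.
In particular rank(T) ≥ 2 > 1, so T is not rank-1.

No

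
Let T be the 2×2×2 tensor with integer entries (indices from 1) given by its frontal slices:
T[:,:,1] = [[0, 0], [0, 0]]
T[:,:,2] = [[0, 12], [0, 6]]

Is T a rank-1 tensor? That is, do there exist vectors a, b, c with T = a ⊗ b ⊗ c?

If T = a ⊗ b ⊗ c then every fibre of T is a multiple of the corresponding factor, so read the factors off the fibres through the nonzero entry T[1,2,2] = 12.
The mode-1 fibre T[:,2,2] = [12, 6] gives a = [2, 1] (primitive direction); the mode-2 fibre T[1,:,2] = [0, 12] gives b = [0, 1]; then c[k] = T[1,2,k] / (a[1]·b[2]) = [0, 12] / 2 = [0, 6].
Expanding [2, 1] ⊗ [0, 1] ⊗ [0, 6] reproduces all 8 entries of T, so T = [2, 1] ⊗ [0, 1] ⊗ [0, 6] and rank(T) ≤ 1.
Equivalently every frontal slice T[:,:,k] is c[k] times the rank-1 matrix [2, 1] ⊗ [0, 1]. So T has rank 1 (it is nonzero).

Yes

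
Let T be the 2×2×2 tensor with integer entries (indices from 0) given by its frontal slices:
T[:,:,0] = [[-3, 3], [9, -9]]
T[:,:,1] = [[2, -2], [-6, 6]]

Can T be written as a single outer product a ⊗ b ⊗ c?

Yes

The mode-1 fibre T[:,0,0] = [-3, 9] gives a = [1, -3] (primitive direction); the mode-2 fibre T[0,:,0] = [-3, 3] gives b = [1, -1]; then c[k] = T[0,0,k] / (a[0]·b[0]) = [-3, 2] / 1 = [-3, 2].
Expanding [1, -3] ⊗ [1, -1] ⊗ [-3, 2] reproduces all 8 entries of T, so T = [1, -3] ⊗ [1, -1] ⊗ [-3, 2] and rank(T) ≤ 1.
Equivalently every frontal slice T[:,:,k] is c[k] times the rank-1 matrix [1, -3] ⊗ [1, -1]. So T has rank 1 (it is nonzero).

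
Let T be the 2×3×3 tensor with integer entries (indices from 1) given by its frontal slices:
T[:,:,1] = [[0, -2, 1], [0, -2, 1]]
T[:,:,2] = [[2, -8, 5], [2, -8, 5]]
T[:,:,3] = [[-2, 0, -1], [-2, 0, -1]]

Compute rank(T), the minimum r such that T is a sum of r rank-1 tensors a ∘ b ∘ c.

2

Lower bound: the mode-2 unfolding of T (rows indexed by j, columns by (i,k) = (1,1), (1,2), (1,3), (2,1), (2,2), (2,3)) is [[0, 2, -2, 0, 2, -2], [-2, -8, 0, -2, -8, 0], [1, 5, -1, 1, 5, -1]].
There the 2×2 minor on rows j ∈ {1, 2}, columns (i,k) ∈ {(1,1), (1,2)} is det [[0, 2], [-2, -8]] = 4 ≠ 0, so this unfolding has rank ≥ 2; CP rank is at least every unfolding rank, so rank(T) ≥ 2. (Unfolding ranks only ever bound the CP rank from below — rank(T) can be strictly larger than all of them — so the matching upper bound has to come from an explicit 2-term decomposition.)
Upper bound — finding two terms. Every mode-1 slice of T is a multiple of one matrix: T[i,:,:] = a[i]·M with a = [1, 1] and M = [[0, 2, -2], [-2, -8, 0], [1, 5, -1]] (rows indexed by j, columns by k). So it suffices to write M as a sum of two rank-1 matrices.
The rows of M satisfy (row 1) = (row 2) + 2·(row 3), so splitting by rows, M = [1, 1, 0][-2, -8, 0]ᵀ + [2, 0, 1][1, 5, -1]ᵀ.
Hence T = [1, 1] ∘ [1, 1, 0] ∘ [-2, -8, 0] + [1, 1] ∘ [2, 0, 1] ∘ [1, 5, -1], so rank(T) ≤ 2.
These bounds meet, so rank(T) = 2.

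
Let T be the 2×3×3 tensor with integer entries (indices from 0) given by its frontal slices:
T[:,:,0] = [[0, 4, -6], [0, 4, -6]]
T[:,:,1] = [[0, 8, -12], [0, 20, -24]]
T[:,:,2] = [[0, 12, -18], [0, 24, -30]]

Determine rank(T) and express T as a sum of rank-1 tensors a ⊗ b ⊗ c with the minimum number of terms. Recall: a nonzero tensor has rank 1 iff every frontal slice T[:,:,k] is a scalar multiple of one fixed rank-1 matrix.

Lower bound: the mode-2 unfolding of T (rows indexed by j, columns by (i,k) = (0,0), (0,1), (0,2), (1,0), (1,1), (1,2)) is [[0, 0, 0, 0, 0, 0], [4, 8, 12, 4, 20, 24], [-6, -12, -18, -6, -24, -30]].
There the 2×2 minor on rows j ∈ {1, 2}, columns (i,k) ∈ {(0,0), (1,1)} is det [[4, 20], [-6, -24]] = 24 ≠ 0, so this unfolding has rank ≥ 2; CP rank is at least every unfolding rank, so rank(T) ≥ 2. (This is only a lower bound: in general the CP rank may exceed every unfolding rank, so we still need to exhibit 2 rank-1 terms summing to T.)
Upper bound — finding two terms. Write S_k = T[:,:,k] for the frontal slices: S₀ = [[0, 4, -6], [0, 4, -6]], S₁ = [[0, 8, -12], [0, 20, -24]], S₂ = [[0, 12, -18], [0, 24, -30]].
If T = a₁ ⊗ b₁ ⊗ c₁ + a₂ ⊗ b₂ ⊗ c₂ then each S_k = c₁[k]·a₁b₁ᵀ + c₂[k]·a₂b₂ᵀ. S₀ and S₁ are linearly independent, so a₁b₁ᵀ and a₂b₂ᵀ must span the same plane of matrices: they are the rank-1 matrices of the form x·S₀ + y·S₁.
The 2×2 minor of x·S₀ + y·S₁ on rows {0,1}, columns {1,2} is 24·xy + 48·y² = 24·(x + 2·y)(y), vanishing at (x:y) = (2:-1) and (1:0).
M₁ = 2·S₀ − S₁ = [[0, 0, 0], [0, -12, 12]] = (-12)·(0, 1)(0, 1, -1)ᵀ and M₂ = S₀ = [[0, 4, -6], [0, 4, -6]] = 2·(1, 1)(0, 2, -3)ᵀ, so take a₁ = (0, 1), b₁ = (0, 1, -1), a₂ = (1, 1), b₂ = (0, 2, -3).
Each slice is an integer combination of E₁ = a₁b₁ᵀ and E₂ = a₂b₂ᵀ: S₀ = 2·E₂, S₁ = 12·E₁ + 4·E₂, S₂ = 12·E₁ + 6·E₂; reading off coefficients, c₁ = (0, 12, 12) and c₂ = (2, 4, 6).
Hence T = (0, 1) ⊗ (0, 1, -1) ⊗ (0, 12, 12) + (1, 1) ⊗ (0, 2, -3) ⊗ (2, 4, 6), so rank(T) ≤ 2.
These bounds meet, so rank(T) = 2.
Check entry T[1,1,0] = 4: (1)·(1)·(0) + (1)·(2)·(2) = 4.

rank(T) = 2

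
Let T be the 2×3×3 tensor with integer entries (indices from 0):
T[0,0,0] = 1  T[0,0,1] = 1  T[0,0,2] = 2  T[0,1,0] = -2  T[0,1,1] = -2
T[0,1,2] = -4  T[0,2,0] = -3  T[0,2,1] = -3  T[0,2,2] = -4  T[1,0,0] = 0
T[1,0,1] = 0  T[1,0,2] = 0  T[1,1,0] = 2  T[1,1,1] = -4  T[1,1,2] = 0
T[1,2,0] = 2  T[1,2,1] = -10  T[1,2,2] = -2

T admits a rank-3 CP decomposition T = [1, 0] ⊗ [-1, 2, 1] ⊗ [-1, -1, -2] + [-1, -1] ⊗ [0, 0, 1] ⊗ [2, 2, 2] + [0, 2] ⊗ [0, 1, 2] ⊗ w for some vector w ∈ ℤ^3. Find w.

Subtract the known terms from T to get the rank-1 residual R = [0, 2] ⊗ [0, 1, 2] ⊗ w, so R[i,j,k] = a[i]·b[j]·w[k]. Pick indices with nonzero a[1]·b[1] = (2)·(1) = 2. Only the fibre through (1,1,·) is needed: R[1,1,:] = T[1,1,:] − Σₗ aₗ[1]bₗ[1]cₗ = [2, -4, 0] − (0)·(2)·[-1, -1, -2] − (-1)·(0)·[2, 2, 2] = [2, -4, 0]. Then w[k] = R[1,1,k] / 2 for each k, giving w = [2, -4, 0] / 2 = [1, -2, 0].

w = [1, -2, 0]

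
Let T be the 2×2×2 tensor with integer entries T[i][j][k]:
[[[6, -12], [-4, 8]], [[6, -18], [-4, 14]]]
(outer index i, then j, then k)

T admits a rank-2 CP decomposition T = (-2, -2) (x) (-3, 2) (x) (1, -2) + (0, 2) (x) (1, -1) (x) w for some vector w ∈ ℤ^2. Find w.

Subtract the known terms from T to get the rank-1 residual R = (0, 2) (x) (1, -1) (x) w, so R[i,j,k] = a[i]·b[j]·w[k]. Pick indices with nonzero a[1]·b[0] = (2)·(1) = 2. Only the fibre through (1,0,·) is needed: R[1,0,:] = T[1,0,:] − Σₗ aₗ[1]bₗ[0]cₗ = [6, -18] − (-2)·(-3)·(1, -2) = [0, -6]. Then w[k] = R[1,0,k] / 2 for each k, giving w = [0, -6] / 2 = (0, -3).

w = (0, -3)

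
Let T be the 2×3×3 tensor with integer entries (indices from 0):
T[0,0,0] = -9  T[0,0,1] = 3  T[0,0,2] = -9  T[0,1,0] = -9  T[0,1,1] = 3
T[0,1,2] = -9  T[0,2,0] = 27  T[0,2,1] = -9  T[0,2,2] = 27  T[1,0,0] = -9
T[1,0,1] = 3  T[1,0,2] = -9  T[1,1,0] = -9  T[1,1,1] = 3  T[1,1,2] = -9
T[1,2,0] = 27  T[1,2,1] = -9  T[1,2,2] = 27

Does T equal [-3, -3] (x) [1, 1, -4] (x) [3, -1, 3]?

No

Reconstruct entry (0,2,0) from the claimed factors: Σₗ aₗ[0]bₗ[2]cₗ[0] = (-3)·(-4)·(3) = 36, but T[0,2,0] = 27. The claim is false.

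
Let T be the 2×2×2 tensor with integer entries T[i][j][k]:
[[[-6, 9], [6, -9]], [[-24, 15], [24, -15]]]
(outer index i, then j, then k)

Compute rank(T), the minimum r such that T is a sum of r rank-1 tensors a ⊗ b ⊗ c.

2

Lower bound: the mode-3 unfolding of T (rows indexed by k, columns by (i,j) = (0,0), (0,1), (1,0), (1,1)) is [[-6, 6, -24, 24], [9, -9, 15, -15]].
There the 2×2 minor on rows k ∈ {0, 1}, columns (i,j) ∈ {(0,0), (1,0)} is det [[-6, -24], [9, 15]] = 126 ≠ 0, so this unfolding has rank ≥ 2; CP rank is at least every unfolding rank, so rank(T) ≥ 2. (Unfolding ranks only ever bound the CP rank from below — rank(T) can be strictly larger than all of them — so the matching upper bound has to come from an explicit 2-term decomposition.)
Upper bound — finding two terms. Every mode-2 slice of T is a multiple of one matrix: T[:,j,:] = b[j]·M with b = [1, -1] and M = [[-6, 9], [-24, 15]] (rows indexed by i, columns by k). So it suffices to write M as a sum of two rank-1 matrices.
Splitting M by its rows (i = 0, 1), M = [1, 0][-6, 9]ᵀ + [0, 1][-24, 15]ᵀ.
Hence T = [1, 0] ⊗ [1, -1] ⊗ [-6, 9] + [0, 1] ⊗ [1, -1] ⊗ [-24, 15], so rank(T) ≤ 2.
These bounds meet, so rank(T) = 2.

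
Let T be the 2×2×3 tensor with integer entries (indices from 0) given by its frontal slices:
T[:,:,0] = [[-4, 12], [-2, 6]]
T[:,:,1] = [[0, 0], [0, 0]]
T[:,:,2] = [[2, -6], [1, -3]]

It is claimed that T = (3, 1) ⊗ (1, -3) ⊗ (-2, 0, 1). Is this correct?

No

Reconstruct entry (0,0,0) from the claimed factors: Σₗ aₗ[0]bₗ[0]cₗ[0] = (3)·(1)·(-2) = -6, but T[0,0,0] = -4. The claim is false.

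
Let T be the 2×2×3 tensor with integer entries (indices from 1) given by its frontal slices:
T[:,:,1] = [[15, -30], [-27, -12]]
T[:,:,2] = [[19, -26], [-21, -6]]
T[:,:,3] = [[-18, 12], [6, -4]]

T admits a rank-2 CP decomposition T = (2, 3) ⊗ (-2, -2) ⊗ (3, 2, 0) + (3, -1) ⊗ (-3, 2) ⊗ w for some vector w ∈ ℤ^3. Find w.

w = (-3, -3, 2)

Subtract the known terms from T to get the rank-1 residual R = (3, -1) ⊗ (-3, 2) ⊗ w, so R[i,j,k] = a[i]·b[j]·w[k]. Pick indices with nonzero a[1]·b[1] = (3)·(-3) = -9. Only the fibre through (1,1,·) is needed: R[1,1,:] = T[1,1,:] − Σₗ aₗ[1]bₗ[1]cₗ = [15, 19, -18] − (2)·(-2)·(3, 2, 0) = [27, 27, -18]. Then w[k] = R[1,1,k] / -9 for each k, giving w = [27, 27, -18] / -9 = (-3, -3, 2).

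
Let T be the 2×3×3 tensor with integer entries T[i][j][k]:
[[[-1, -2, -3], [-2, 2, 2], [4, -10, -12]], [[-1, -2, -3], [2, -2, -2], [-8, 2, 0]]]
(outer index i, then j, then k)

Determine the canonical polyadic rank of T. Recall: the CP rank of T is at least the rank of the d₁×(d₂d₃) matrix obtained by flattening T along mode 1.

Lower bound: in the mode-3 unfolding of T (rows indexed by k, columns by (i,j)) the 2×2 minor on rows k ∈ {0, 1}, columns (i,j) ∈ {(0,0), (0,1)} is det [[-1, -2], [-2, 2]] = -6 ≠ 0, so that unfolding has rank ≥ 2 and hence rank(T) ≥ 2 (CP rank is at least every unfolding rank, though it can be larger).
Upper bound: with S_k = T[:,:,k], the two rank-1 terms a₁b₁ᵀ, a₂b₂ᵀ are the rank-1 members of the pencil x·S₀ + y·S₁.
The 2×2 minor of x·S₀ + y·S₁ on rows {0,1}, columns {0,1} is −4·x² − 4·xy + 8·y² = (-4)·(x + 2·y)(x − y), vanishing at (x:y) = (2:-1) and (1:1).
M₁ = 2·S₀ − S₁ = [[0, -6, 18], [0, 6, -18]] = (-6)·[1, -1][0, 1, -3]ᵀ and M₂ = S₀ + S₁ = [[-3, 0, -6], [-3, 0, -6]] = (-3)·[1, 1][1, 0, 2]ᵀ, so take a₁ = [1, -1], b₁ = [0, 1, -3], a₂ = [1, 1], b₂ = [1, 0, 2].
Each slice is an integer combination of E₁ = a₁b₁ᵀ and E₂ = a₂b₂ᵀ: S₀ = −2·E₁ − E₂, S₁ = 2·E₁ − 2·E₂, S₂ = 2·E₁ − 3·E₂; reading off coefficients, c₁ = [-2, 2, 2] and c₂ = [-1, -2, -3].
Hence T = [1, -1] (x) [0, 1, -3] (x) [-2, 2, 2] + [1, 1] (x) [1, 0, 2] (x) [-1, -2, -3], so rank(T) ≤ 2.
These bounds meet, so rank(T) = 2.

2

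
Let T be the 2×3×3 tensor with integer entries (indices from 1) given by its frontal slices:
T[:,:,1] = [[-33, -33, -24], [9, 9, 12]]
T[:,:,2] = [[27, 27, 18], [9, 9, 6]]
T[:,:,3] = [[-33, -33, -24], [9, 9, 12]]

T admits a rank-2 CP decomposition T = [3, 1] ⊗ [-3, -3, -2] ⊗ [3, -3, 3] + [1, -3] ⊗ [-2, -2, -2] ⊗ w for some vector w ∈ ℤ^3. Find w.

w = [3, 0, 3]

Subtract the known terms from T to get the rank-1 residual R = [1, -3] ⊗ [-2, -2, -2] ⊗ w, so R[i,j,k] = a[i]·b[j]·w[k]. Pick indices with nonzero a[1]·b[1] = (1)·(-2) = -2. Only the fibre through (1,1,·) is needed: R[1,1,:] = T[1,1,:] − Σₗ aₗ[1]bₗ[1]cₗ = [-33, 27, -33] − (3)·(-3)·[3, -3, 3] = [-6, 0, -6]. Then w[k] = R[1,1,k] / -2 for each k, giving w = [-6, 0, -6] / -2 = [3, 0, 3].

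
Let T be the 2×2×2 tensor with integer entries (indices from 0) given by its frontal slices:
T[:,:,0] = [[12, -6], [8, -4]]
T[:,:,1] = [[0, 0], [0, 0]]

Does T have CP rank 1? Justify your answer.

If T = a ∘ b ∘ c then every fibre of T is a multiple of the corresponding factor, so read the factors off the fibres through the nonzero entry T[0,0,0] = 12.
The mode-1 fibre T[:,0,0] = [12, 8] gives a = (3, 2) (primitive direction); the mode-2 fibre T[0,:,0] = [12, -6] gives b = (2, -1); then c[k] = T[0,0,k] / (a[0]·b[0]) = [12, 0] / 6 = (2, 0).
Expanding (3, 2) ∘ (2, -1) ∘ (2, 0) reproduces all 8 entries of T, so T = (3, 2) ∘ (2, -1) ∘ (2, 0) and rank(T) ≤ 1.
Equivalently every frontal slice T[:,:,k] is c[k] times the rank-1 matrix (3, 2) ∘ (2, -1). So T has rank 1 (it is nonzero).

Yes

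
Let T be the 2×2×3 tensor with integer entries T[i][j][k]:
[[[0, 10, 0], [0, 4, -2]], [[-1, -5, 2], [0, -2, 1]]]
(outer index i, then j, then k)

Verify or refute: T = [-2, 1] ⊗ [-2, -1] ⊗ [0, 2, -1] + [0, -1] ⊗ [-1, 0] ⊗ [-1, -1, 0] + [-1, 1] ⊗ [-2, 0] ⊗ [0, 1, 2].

No

Reconstruct entry (1,0,1) from the claimed factors: Σₗ aₗ[1]bₗ[0]cₗ[1] = (1)·(-2)·(2) + (-1)·(-1)·(-1) + (1)·(-2)·(1) = -7, but T[1,0,1] = -5. The claim is false.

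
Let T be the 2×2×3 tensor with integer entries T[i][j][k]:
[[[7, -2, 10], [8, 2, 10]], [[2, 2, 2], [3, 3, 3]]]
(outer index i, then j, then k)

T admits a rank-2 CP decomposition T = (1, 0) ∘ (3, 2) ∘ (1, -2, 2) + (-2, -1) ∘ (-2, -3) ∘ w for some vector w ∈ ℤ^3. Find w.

Subtract the known terms from T to get the rank-1 residual R = (-2, -1) ∘ (-2, -3) ∘ w, so R[i,j,k] = a[i]·b[j]·w[k]. Pick indices with nonzero a[0]·b[0] = (-2)·(-2) = 4. Only the fibre through (0,0,·) is needed: R[0,0,:] = T[0,0,:] − Σₗ aₗ[0]bₗ[0]cₗ = [7, -2, 10] − (1)·(3)·(1, -2, 2) = [4, 4, 4]. Then w[k] = R[0,0,k] / 4 for each k, giving w = [4, 4, 4] / 4 = (1, 1, 1).

w = (1, 1, 1)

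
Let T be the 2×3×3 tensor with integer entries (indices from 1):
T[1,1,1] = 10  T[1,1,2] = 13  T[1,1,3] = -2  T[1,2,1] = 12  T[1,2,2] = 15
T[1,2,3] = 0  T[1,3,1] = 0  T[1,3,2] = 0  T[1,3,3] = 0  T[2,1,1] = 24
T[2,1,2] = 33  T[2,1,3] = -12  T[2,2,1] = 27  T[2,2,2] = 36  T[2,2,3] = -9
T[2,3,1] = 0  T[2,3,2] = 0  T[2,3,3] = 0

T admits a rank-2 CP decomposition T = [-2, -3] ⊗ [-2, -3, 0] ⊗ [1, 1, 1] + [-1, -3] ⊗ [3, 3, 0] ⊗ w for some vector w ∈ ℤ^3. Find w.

Subtract the known terms from T to get the rank-1 residual R = [-1, -3] ⊗ [3, 3, 0] ⊗ w, so R[i,j,k] = a[i]·b[j]·w[k]. Pick indices with nonzero a[1]·b[1] = (-1)·(3) = -3. Only the fibre through (1,1,·) is needed: R[1,1,:] = T[1,1,:] − Σₗ aₗ[1]bₗ[1]cₗ = [10, 13, -2] − (-2)·(-2)·[1, 1, 1] = [6, 9, -6]. Then w[k] = R[1,1,k] / -3 for each k, giving w = [6, 9, -6] / -3 = [-2, -3, 2].

w = [-2, -3, 2]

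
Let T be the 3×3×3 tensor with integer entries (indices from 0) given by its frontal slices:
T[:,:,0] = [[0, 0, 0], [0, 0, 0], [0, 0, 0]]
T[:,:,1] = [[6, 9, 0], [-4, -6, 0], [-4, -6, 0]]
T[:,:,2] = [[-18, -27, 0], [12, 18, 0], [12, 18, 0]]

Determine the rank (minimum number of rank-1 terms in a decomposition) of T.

1

Lower bound: T ≠ 0 (e.g. T[0,0,1] = 6), so rank(T) ≥ 1.
Upper bound: the mode-1 fibre T[:,0,1] = [6, -4, -4] gives a = (3, -2, -2) (primitive direction); the mode-2 fibre T[0,:,1] = [6, 9, 0] gives b = (2, 3, 0); then c[k] = T[0,0,k] / (a[0]·b[0]) = [0, 6, -18] / 6 = (0, 1, -3).
Expanding (3, -2, -2) ⊗ (2, 3, 0) ⊗ (0, 1, -3) reproduces all 27 entries of T, so T = (3, -2, -2) ⊗ (2, 3, 0) ⊗ (0, 1, -3) and rank(T) ≤ 1.
These bounds meet, so rank(T) = 1.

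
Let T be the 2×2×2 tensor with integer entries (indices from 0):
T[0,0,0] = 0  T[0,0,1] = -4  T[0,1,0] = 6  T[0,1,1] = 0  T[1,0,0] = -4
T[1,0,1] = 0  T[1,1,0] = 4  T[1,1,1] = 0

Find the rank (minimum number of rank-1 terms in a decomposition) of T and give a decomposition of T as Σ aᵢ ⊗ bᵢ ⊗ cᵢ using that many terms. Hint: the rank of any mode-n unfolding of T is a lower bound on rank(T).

Lower bound: the mode-1 unfolding of T (rows indexed by i, columns by (j,k) = (0,0), (0,1), (1,0), (1,1)) is [[0, -4, 6, 0], [-4, 0, 4, 0]].
There the 2×2 minor on rows i ∈ {0, 1}, columns (j,k) ∈ {(0,0), (0,1)} is det [[0, -4], [-4, 0]] = -16 ≠ 0, so this unfolding has rank ≥ 2; CP rank is at least every unfolding rank, so rank(T) ≥ 2. (This is only a lower bound: in general the CP rank may exceed every unfolding rank, so we still need to exhibit 2 rank-1 terms summing to T.)
Upper bound — finding two terms. Write S_k = T[:,:,k] for the frontal slices: S₀ = [[0, 6], [-4, 4]], S₁ = [[-4, 0], [0, 0]].
If T = a₁ ⊗ b₁ ⊗ c₁ + a₂ ⊗ b₂ ⊗ c₂ then each S_k = c₁[k]·a₁b₁ᵀ + c₂[k]·a₂b₂ᵀ. S₀ and S₁ are linearly independent, so a₁b₁ᵀ and a₂b₂ᵀ must span the same plane of matrices: they are the rank-1 matrices of the form x·S₀ + y·S₁.
det(x·S₀ + y·S₁) is 24·x² − 16·xy = 8·(3·x − 2·y)(x), vanishing at (x:y) = (2:3) and (0:1).
M₁ = 2·S₀ + 3·S₁ = [[-12, 12], [-8, 8]] = (-4)·[3, 2][1, -1]ᵀ and M₂ = S₁ = [[-4, 0], [0, 0]] = (-4)·[1, 0][1, 0]ᵀ, so take a₁ = [3, 2], b₁ = [1, -1], a₂ = [1, 0], b₂ = [1, 0].
Each slice is an integer combination of E₁ = a₁b₁ᵀ and E₂ = a₂b₂ᵀ: S₀ = −2·E₁ + 6·E₂, S₁ = −4·E₂; reading off coefficients, c₁ = [-2, 0] and c₂ = [6, -4].
Hence T = [3, 2] ⊗ [1, -1] ⊗ [-2, 0] + [1, 0] ⊗ [1, 0] ⊗ [6, -4], so rank(T) ≤ 2.
These bounds meet, so rank(T) = 2.

rank(T) = 2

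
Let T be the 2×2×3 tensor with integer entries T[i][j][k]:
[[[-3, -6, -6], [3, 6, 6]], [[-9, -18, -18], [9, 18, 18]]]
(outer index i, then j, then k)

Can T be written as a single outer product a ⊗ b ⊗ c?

Yes

If T = a ⊗ b ⊗ c then every fibre of T is a multiple of the corresponding factor, so read the factors off the fibres through the nonzero entry T[0,0,0] = -3.
The mode-1 fibre T[:,0,0] = [-3, -9] gives a = [1, 3] (primitive direction); the mode-2 fibre T[0,:,0] = [-3, 3] gives b = [1, -1]; then c[k] = T[0,0,k] / (a[0]·b[0]) = [-3, -6, -6] / 1 = [-3, -6, -6].
Expanding [1, 3] ⊗ [1, -1] ⊗ [-3, -6, -6] reproduces all 12 entries of T, so T = [1, 3] ⊗ [1, -1] ⊗ [-3, -6, -6] and rank(T) ≤ 1.
Equivalently every frontal slice T[:,:,k] is c[k] times the rank-1 matrix [1, 3] ⊗ [1, -1]. So T has rank 1 (it is nonzero).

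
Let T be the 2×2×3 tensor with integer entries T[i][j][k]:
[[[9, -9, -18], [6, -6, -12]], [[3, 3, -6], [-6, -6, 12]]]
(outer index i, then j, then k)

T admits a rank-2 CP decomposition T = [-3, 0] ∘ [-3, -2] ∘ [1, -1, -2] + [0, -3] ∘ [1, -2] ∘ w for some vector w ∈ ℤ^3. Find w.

Subtract the known terms from T to get the rank-1 residual R = [0, -3] ∘ [1, -2] ∘ w, so R[i,j,k] = a[i]·b[j]·w[k]. Pick indices with nonzero a[1]·b[0] = (-3)·(1) = -3. Only the fibre through (1,0,·) is needed: R[1,0,:] = T[1,0,:] − Σₗ aₗ[1]bₗ[0]cₗ = [3, 3, -6] − (0)·(-3)·[1, -1, -2] = [3, 3, -6]. Then w[k] = R[1,0,k] / -3 for each k, giving w = [3, 3, -6] / -3 = [-1, -1, 2].

w = [-1, -1, 2]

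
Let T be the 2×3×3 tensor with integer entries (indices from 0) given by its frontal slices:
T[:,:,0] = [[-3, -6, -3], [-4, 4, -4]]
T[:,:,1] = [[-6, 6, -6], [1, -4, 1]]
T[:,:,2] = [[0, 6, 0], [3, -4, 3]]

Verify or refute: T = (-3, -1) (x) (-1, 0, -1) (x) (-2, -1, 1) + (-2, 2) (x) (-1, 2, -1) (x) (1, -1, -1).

Reconstruct entry (0,0,0) from the claimed factors: Σₗ aₗ[0]bₗ[0]cₗ[0] = (-3)·(-1)·(-2) + (-2)·(-1)·(1) = -4, but T[0,0,0] = -3. The claim is false.

No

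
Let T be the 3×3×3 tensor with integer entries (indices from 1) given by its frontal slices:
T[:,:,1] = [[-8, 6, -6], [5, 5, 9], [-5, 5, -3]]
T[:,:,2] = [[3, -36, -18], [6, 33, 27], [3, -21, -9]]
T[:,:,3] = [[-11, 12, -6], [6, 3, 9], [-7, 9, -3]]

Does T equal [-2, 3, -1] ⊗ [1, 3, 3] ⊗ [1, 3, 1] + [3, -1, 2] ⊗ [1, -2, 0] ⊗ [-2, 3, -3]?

Reconstruct entrywise from the claimed factors. For example, T[2,1,1] = 5 and Σₗ aₗ[2]bₗ[1]cₗ[1] = (3)·(1)·(1) + (-1)·(1)·(-2) = 5; checking all 27 entries, every one matches. The claim holds.

Yes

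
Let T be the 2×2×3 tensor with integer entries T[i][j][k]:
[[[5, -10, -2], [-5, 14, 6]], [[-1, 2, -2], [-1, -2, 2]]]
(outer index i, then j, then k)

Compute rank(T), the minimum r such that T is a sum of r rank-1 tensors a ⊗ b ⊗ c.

3

Lower bound: the mode-3 unfolding of T (rows indexed by k, columns by (i,j) = (0,0), (0,1), (1,0), (1,1)) is [[5, -5, -1, -1], [-10, 14, 2, -2], [-2, 6, -2, 2]].
There the 3×3 minor on rows k ∈ {0, 1, 2}, columns (i,j) ∈ {(0,0), (0,1), (1,0)} is det [[5, -5, -1], [-10, 14, 2], [-2, 6, -2]] = -48 ≠ 0, so this unfolding has rank ≥ 3; CP rank is at least every unfolding rank, so rank(T) ≥ 3. (Flattening ranks never certify an upper bound on CP rank; for that we must actually write T with 3 rank-1 terms.)
Upper bound: T is a sum of 3 rank-1 terms, T = [1, -1] ⊗ [0, 1] ⊗ [1, 2, 2] + [1, 1] ⊗ [1, -2] ⊗ [1, -2, -2] + [2, -1] ⊗ [1, -1] ⊗ [2, -4, 0] (one valid choice — decompositions are not unique — normalised so each a, b is primitive with positive first nonzero entry; check it by expanding all entries), so rank(T) ≤ 3.
These bounds meet, so rank(T) = 3.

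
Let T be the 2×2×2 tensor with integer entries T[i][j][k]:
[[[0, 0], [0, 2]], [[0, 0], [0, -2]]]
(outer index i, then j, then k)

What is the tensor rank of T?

1

Lower bound: T ≠ 0 (e.g. T[0,1,1] = 2), so rank(T) ≥ 1.
Upper bound: if T = a ⊗ b ⊗ c then every fibre of T is a multiple of the corresponding factor, so read the factors off the fibres through the nonzero entry T[0,1,1] = 2.
The mode-1 fibre T[:,1,1] = [2, -2] gives a = (1, -1) (primitive direction); the mode-2 fibre T[0,:,1] = [0, 2] gives b = (0, 1); then c[k] = T[0,1,k] / (a[0]·b[1]) = [0, 2] / 1 = (0, 2).
Expanding (1, -1) ⊗ (0, 1) ⊗ (0, 2) reproduces all 8 entries of T, so T = (1, -1) ⊗ (0, 1) ⊗ (0, 2) and rank(T) ≤ 1.
These bounds meet, so rank(T) = 1.
Check entry T[0,0,0] = 0: (1)·(0)·(0) = 0.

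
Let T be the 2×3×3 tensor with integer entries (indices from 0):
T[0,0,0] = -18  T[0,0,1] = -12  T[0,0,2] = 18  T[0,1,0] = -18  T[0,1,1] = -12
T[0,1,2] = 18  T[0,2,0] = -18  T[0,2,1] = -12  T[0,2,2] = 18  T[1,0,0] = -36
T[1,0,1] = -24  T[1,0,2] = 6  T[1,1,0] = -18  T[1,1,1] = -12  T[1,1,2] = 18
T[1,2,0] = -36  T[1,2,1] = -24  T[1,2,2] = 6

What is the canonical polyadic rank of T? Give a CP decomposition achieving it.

rank(T) = 2

Lower bound: the mode-1 unfolding of T (rows indexed by i, columns by (j,k) = (0,0), (0,1), (0,2), (1,0), (1,1), (1,2), (2,0), (2,1), (2,2)) is [[-18, -12, 18, -18, -12, 18, -18, -12, 18], [-36, -24, 6, -18, -12, 18, -36, -24, 6]].
There the 2×2 minor on rows i ∈ {0, 1}, columns (j,k) ∈ {(0,0), (0,2)} is det [[-18, 18], [-36, 6]] = 540 ≠ 0, so this unfolding has rank ≥ 2; CP rank is at least every unfolding rank, so rank(T) ≥ 2. (Flattening ranks never certify an upper bound on CP rank; for that we must actually write T with 2 rank-1 terms.)
Upper bound — finding two terms. Write S_k = T[:,:,k] for the frontal slices: S₀ = [[-18, -18, -18], [-36, -18, -36]], S₁ = [[-12, -12, -12], [-24, -12, -24]], S₂ = [[18, 18, 18], [6, 18, 6]].
If T = a₁ ⊗ b₁ ⊗ c₁ + a₂ ⊗ b₂ ⊗ c₂ then each S_k = c₁[k]·a₁b₁ᵀ + c₂[k]·a₂b₂ᵀ. S₀ and S₂ are linearly independent, so a₁b₁ᵀ and a₂b₂ᵀ must span the same plane of matrices: they are the rank-1 matrices of the form x·S₀ + y·S₂.
The 2×2 minor of x·S₀ + y·S₂ on rows {0,1}, columns {0,1} is −324·x² + 108·xy + 216·y² = (-108)·(3·x + 2·y)(x − y), vanishing at (x:y) = (2:-3) and (1:1).
M₁ = 2·S₀ − 3·S₂ = [[-90, -90, -90], [-90, -90, -90]] = (-90)·[1, 1][1, 1, 1]ᵀ and M₂ = S₀ + S₂ = [[0, 0, 0], [-30, 0, -30]] = (-30)·[0, 1][1, 0, 1]ᵀ, so take a₁ = [1, 1], b₁ = [1, 1, 1], a₂ = [0, 1], b₂ = [1, 0, 1].
Each slice is an integer combination of E₁ = a₁b₁ᵀ and E₂ = a₂b₂ᵀ: S₀ = −18·E₁ − 18·E₂, S₁ = −12·E₁ − 12·E₂, S₂ = 18·E₁ − 12·E₂; reading off coefficients, c₁ = [-18, -12, 18] and c₂ = [-18, -12, -12].
Hence T = [1, 1] ⊗ [1, 1, 1] ⊗ [-18, -12, 18] + [0, 1] ⊗ [1, 0, 1] ⊗ [-18, -12, -12], so rank(T) ≤ 2.
These bounds meet, so rank(T) = 2.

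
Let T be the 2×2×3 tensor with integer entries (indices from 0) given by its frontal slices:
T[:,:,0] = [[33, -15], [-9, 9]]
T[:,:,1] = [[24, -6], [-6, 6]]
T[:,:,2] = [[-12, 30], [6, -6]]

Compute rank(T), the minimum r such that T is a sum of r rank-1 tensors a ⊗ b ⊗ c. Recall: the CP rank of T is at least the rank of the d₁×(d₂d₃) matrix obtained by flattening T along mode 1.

Lower bound: the mode-2 unfolding of T (rows indexed by j, columns by (i,k) = (0,0), (0,1), (0,2), (1,0), (1,1), (1,2)) is [[33, 24, -12, -9, -6, 6], [-15, -6, 30, 9, 6, -6]].
There the 2×2 minor on rows j ∈ {0, 1}, columns (i,k) ∈ {(0,0), (0,1)} is det [[33, 24], [-15, -6]] = 162 ≠ 0, so this unfolding has rank ≥ 2; CP rank is at least every unfolding rank, so rank(T) ≥ 2. (Flattening ranks never certify an upper bound on CP rank; for that we must actually write T with 2 rank-1 terms.)
Upper bound — finding two terms. Write S_k = T[:,:,k] for the frontal slices: S₀ = [[33, -15], [-9, 9]], S₁ = [[24, -6], [-6, 6]], S₂ = [[-12, 30], [6, -6]].
If T = a₁ ⊗ b₁ ⊗ c₁ + a₂ ⊗ b₂ ⊗ c₂ then each S_k = c₁[k]·a₁b₁ᵀ + c₂[k]·a₂b₂ᵀ. S₀ and S₁ are linearly independent, so a₁b₁ᵀ and a₂b₂ᵀ must span the same plane of matrices: they are the rank-1 matrices of the form x·S₀ + y·S₁.
det(x·S₀ + y·S₁) is 162·x² + 270·xy + 108·y² = 54·(3·x + 2·y)(x + y), vanishing at (x:y) = (2:-3) and (1:-1).
M₁ = 2·S₀ − 3·S₁ = [[-6, -12], [0, 0]] = (-6)·[1, 0][1, 2]ᵀ and M₂ = S₀ − S₁ = [[9, -9], [-3, 3]] = 3·[3, -1][1, -1]ᵀ, so take a₁ = [1, 0], b₁ = [1, 2], a₂ = [3, -1], b₂ = [1, -1].
Each slice is an integer combination of E₁ = a₁b₁ᵀ and E₂ = a₂b₂ᵀ: S₀ = 6·E₁ + 9·E₂, S₁ = 6·E₁ + 6·E₂, S₂ = 6·E₁ − 6·E₂; reading off coefficients, c₁ = [6, 6, 6] and c₂ = [9, 6, -6].
Hence T = [1, 0] ⊗ [1, 2] ⊗ [6, 6, 6] + [3, -1] ⊗ [1, -1] ⊗ [9, 6, -6], so rank(T) ≤ 2.
These bounds meet, so rank(T) = 2.

2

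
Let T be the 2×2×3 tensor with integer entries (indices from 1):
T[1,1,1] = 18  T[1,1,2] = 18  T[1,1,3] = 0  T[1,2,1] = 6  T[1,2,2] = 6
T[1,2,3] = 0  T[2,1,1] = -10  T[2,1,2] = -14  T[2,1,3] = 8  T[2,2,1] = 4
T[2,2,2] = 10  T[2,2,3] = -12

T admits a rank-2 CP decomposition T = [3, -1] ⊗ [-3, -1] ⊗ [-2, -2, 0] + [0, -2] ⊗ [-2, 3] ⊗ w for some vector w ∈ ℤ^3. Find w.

Subtract the known terms from T to get the rank-1 residual R = [0, -2] ⊗ [-2, 3] ⊗ w, so R[i,j,k] = a[i]·b[j]·w[k]. Pick indices with nonzero a[2]·b[1] = (-2)·(-2) = 4. Only the fibre through (2,1,·) is needed: R[2,1,:] = T[2,1,:] − Σₗ aₗ[2]bₗ[1]cₗ = [-10, -14, 8] − (-1)·(-3)·[-2, -2, 0] = [-4, -8, 8]. Then w[k] = R[2,1,k] / 4 for each k, giving w = [-4, -8, 8] / 4 = [-1, -2, 2].

w = [-1, -2, 2]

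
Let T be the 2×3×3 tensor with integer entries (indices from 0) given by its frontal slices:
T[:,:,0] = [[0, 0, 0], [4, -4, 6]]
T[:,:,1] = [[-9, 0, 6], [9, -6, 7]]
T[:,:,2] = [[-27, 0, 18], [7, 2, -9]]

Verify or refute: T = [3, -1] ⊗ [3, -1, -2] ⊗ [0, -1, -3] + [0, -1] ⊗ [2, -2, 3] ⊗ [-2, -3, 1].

No

Reconstruct entry (0,1,1) from the claimed factors: Σₗ aₗ[0]bₗ[1]cₗ[1] = (3)·(-1)·(-1) + (0)·(-2)·(-3) = 3, but T[0,1,1] = 0. The claim is false.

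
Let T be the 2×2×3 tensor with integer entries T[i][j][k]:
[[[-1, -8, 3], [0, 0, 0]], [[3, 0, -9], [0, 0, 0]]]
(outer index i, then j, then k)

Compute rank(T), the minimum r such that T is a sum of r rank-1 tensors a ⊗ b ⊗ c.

2

Lower bound: the mode-1 unfolding of T (rows indexed by i, columns by (j,k) = (0,0), (0,1), (0,2), (1,0), (1,1), (1,2)) is [[-1, -8, 3, 0, 0, 0], [3, 0, -9, 0, 0, 0]].
There the 2×2 minor on rows i ∈ {0, 1}, columns (j,k) ∈ {(0,0), (0,1)} is det [[-1, -8], [3, 0]] = 24 ≠ 0, so this unfolding has rank ≥ 2; CP rank is at least every unfolding rank, so rank(T) ≥ 2. (This is only a lower bound: in general the CP rank may exceed every unfolding rank, so we still need to exhibit 2 rank-1 terms summing to T.)
Upper bound — finding two terms. Every mode-2 slice of T is a multiple of one matrix: T[:,j,:] = b[j]·M with b = [1, 0] and M = [[-1, -8, 3], [3, 0, -9]] (rows indexed by i, columns by k). So it suffices to write M as a sum of two rank-1 matrices.
Splitting M by its rows (i = 0, 1), M = [1, 0][-1, -8, 3]ᵀ + [0, 1][3, 0, -9]ᵀ.
Hence T = [1, 0] ⊗ [1, 0] ⊗ [-1, -8, 3] + [0, 1] ⊗ [1, 0] ⊗ [3, 0, -9], so rank(T) ≤ 2.
These bounds meet, so rank(T) = 2.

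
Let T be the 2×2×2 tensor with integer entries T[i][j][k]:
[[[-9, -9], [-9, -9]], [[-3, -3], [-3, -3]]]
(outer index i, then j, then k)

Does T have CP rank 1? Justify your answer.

Yes

If T = a ⊗ b ⊗ c then every fibre of T is a multiple of the corresponding factor, so read the factors off the fibres through the nonzero entry T[0,0,0] = -9.
The mode-1 fibre T[:,0,0] = [-9, -3] gives a = [3, 1] (primitive direction); the mode-2 fibre T[0,:,0] = [-9, -9] gives b = [1, 1]; then c[k] = T[0,0,k] / (a[0]·b[0]) = [-9, -9] / 3 = [-3, -3].
Expanding [3, 1] ⊗ [1, 1] ⊗ [-3, -3] reproduces all 8 entries of T, so T = [3, 1] ⊗ [1, 1] ⊗ [-3, -3] and rank(T) ≤ 1.
Equivalently every frontal slice T[:,:,k] is c[k] times the rank-1 matrix [3, 1] ⊗ [1, 1]. So T has rank 1 (it is nonzero).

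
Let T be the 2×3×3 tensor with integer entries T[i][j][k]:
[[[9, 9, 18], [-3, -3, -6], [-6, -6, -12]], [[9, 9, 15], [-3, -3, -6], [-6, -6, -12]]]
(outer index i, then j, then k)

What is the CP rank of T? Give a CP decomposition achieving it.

Lower bound: the mode-3 unfolding of T (rows indexed by k, columns by (i,j) = (0,0), (0,1), (0,2), (1,0), (1,1), (1,2)) is [[9, -3, -6, 9, -3, -6], [9, -3, -6, 9, -3, -6], [18, -6, -12, 15, -6, -12]].
There the 2×2 minor on rows k ∈ {0, 2}, columns (i,j) ∈ {(0,0), (1,0)} is det [[9, 9], [18, 15]] = -27 ≠ 0, so this unfolding has rank ≥ 2; CP rank is at least every unfolding rank, so rank(T) ≥ 2. (Unfolding ranks only ever bound the CP rank from below — rank(T) can be strictly larger than all of them — so the matching upper bound has to come from an explicit 2-term decomposition.)
Upper bound — finding two terms. Write S_k = T[:,:,k] for the frontal slices: S₀ = [[9, -3, -6], [9, -3, -6]], S₁ = [[9, -3, -6], [9, -3, -6]], S₂ = [[18, -6, -12], [15, -6, -12]].
If T = a₁ (x) b₁ (x) c₁ + a₂ (x) b₂ (x) c₂ then each S_k = c₁[k]·a₁b₁ᵀ + c₂[k]·a₂b₂ᵀ. S₀ and S₂ are linearly independent, so a₁b₁ᵀ and a₂b₂ᵀ must span the same plane of matrices: they are the rank-1 matrices of the form x·S₀ + y·S₂.
The 2×2 minor of x·S₀ + y·S₂ on rows {0,1}, columns {0,1} is −9·xy − 18·y² = (-9)·(x + 2·y)(y), vanishing at (x:y) = (2:-1) and (1:0).
M₁ = 2·S₀ − S₂ = [[0, 0, 0], [3, 0, 0]] = 3·[0, 1][1, 0, 0]ᵀ and M₂ = S₀ = [[9, -3, -6], [9, -3, -6]] = 3·[1, 1][3, -1, -2]ᵀ, so take a₁ = [0, 1], b₁ = [1, 0, 0], a₂ = [1, 1], b₂ = [3, -1, -2].
Each slice is an integer combination of E₁ = a₁b₁ᵀ and E₂ = a₂b₂ᵀ: S₀ = 3·E₂, S₁ = 3·E₂, S₂ = −3·E₁ + 6·E₂; reading off coefficients, c₁ = [0, 0, -3] and c₂ = [3, 3, 6].
Hence T = [0, 1] (x) [1, 0, 0] (x) [0, 0, -3] + [1, 1] (x) [3, -1, -2] (x) [3, 3, 6], so rank(T) ≤ 2.
These bounds meet, so rank(T) = 2.

rank(T) = 2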